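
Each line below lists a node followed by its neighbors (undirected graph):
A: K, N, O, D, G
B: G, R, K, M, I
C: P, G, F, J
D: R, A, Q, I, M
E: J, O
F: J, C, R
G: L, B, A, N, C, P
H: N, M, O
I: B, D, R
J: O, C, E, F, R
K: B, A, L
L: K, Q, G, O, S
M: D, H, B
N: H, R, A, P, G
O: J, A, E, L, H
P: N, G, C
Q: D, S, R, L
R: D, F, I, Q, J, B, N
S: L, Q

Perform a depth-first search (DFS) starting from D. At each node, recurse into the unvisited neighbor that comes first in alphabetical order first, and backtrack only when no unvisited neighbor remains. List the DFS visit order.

Visit D
D → A
A → G
G → B
B → I
I → R
R → F
F → C
C → J
J → E
E → O
O → H
H → M
H → N
N → P
O → L
L → K
L → Q
Q → S

D -> A -> G -> B -> I -> R -> F -> C -> J -> E -> O -> H -> M -> N -> P -> L -> K -> Q -> S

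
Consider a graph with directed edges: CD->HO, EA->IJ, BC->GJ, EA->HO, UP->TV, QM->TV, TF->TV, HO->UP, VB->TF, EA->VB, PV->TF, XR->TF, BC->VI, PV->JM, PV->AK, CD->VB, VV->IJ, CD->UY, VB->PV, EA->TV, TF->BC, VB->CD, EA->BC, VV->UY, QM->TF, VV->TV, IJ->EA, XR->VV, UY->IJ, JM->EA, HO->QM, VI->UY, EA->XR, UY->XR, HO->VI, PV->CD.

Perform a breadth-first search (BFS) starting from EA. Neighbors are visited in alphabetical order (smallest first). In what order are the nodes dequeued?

Visit EA; enqueue BC, HO, IJ, TV, VB, XR → queue [BC, HO, IJ, TV, VB, XR]
Visit BC; enqueue GJ, VI → queue [HO, IJ, TV, VB, XR, GJ, VI]
Visit HO; enqueue QM, UP → queue [IJ, TV, VB, XR, GJ, VI, QM, UP]
Visit IJ → queue [TV, VB, XR, GJ, VI, QM, UP]
Visit TV → queue [VB, XR, GJ, VI, QM, UP]
Visit VB; enqueue CD, PV, TF → queue [XR, GJ, VI, QM, UP, CD, PV, TF]
Visit XR; enqueue VV → queue [GJ, VI, QM, UP, CD, PV, TF, VV]
Visit GJ → queue [VI, QM, UP, CD, PV, TF, VV]
Visit VI; enqueue UY → queue [QM, UP, CD, PV, TF, VV, UY]
Visit QM → queue [UP, CD, PV, TF, VV, UY]
Visit UP → queue [CD, PV, TF, VV, UY]
Visit CD → queue [PV, TF, VV, UY]
Visit PV; enqueue AK, JM → queue [TF, VV, UY, AK, JM]
Visit TF → queue [VV, UY, AK, JM]
Visit VV → queue [UY, AK, JM]
Visit UY → queue [AK, JM]
Visit AK → queue [JM]
Visit JM → queue []

EA, BC, HO, IJ, TV, VB, XR, GJ, VI, QM, UP, CD, PV, TF, VV, UY, AK, JM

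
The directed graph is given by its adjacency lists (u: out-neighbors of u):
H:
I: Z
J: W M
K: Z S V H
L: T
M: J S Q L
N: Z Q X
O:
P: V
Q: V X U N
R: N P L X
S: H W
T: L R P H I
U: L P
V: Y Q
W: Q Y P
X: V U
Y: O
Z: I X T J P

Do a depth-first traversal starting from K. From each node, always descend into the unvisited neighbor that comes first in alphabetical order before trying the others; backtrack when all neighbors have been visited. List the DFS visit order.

K -> H -> S -> W -> P -> V -> Q -> N -> X -> U -> L -> T -> I -> Z -> J -> M -> R -> Y -> O

Visit K
K → H
K → S
S → W
W → P
P → V
V → Q
Q → N
N → X
X → U
U → L
L → T
T → I
I → Z
Z → J
J → M
T → R
V → Y
Y → O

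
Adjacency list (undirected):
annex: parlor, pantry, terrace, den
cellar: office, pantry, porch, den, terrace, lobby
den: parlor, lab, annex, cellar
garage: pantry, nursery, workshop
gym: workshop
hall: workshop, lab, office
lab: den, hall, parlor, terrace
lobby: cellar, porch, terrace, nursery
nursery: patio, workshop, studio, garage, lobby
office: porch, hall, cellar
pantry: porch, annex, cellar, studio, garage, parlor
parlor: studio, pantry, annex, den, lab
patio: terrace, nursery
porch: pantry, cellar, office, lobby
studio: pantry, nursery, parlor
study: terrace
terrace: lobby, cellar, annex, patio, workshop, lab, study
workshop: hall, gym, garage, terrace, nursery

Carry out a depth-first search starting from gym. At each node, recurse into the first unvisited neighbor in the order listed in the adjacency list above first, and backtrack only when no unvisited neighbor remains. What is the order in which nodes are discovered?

gym, workshop, hall, lab, den, parlor, studio, pantry, porch, cellar, office, terrace, lobby, nursery, patio, garage, annex, study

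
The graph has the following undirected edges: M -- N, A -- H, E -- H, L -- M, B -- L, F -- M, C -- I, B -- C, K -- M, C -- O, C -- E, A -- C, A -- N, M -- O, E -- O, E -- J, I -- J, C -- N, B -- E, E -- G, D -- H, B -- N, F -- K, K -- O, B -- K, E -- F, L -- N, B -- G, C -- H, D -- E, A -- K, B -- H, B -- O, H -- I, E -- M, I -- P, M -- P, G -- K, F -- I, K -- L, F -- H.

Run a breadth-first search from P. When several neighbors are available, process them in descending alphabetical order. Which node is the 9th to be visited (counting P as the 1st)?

E

Visit P; enqueue M, I → queue [M, I]
Visit M; enqueue O, N, L, K, F, E → queue [I, O, N, L, K, F, E]
Visit I; enqueue J, H, C → queue [O, N, L, K, F, E, J, H, C]
Visit O; enqueue B → queue [N, L, K, F, E, J, H, C, B]
Visit N; enqueue A → queue [L, K, F, E, J, H, C, B, A]
Visit L → queue [K, F, E, J, H, C, B, A]
Visit K; enqueue G → queue [F, E, J, H, C, B, A, G]
Visit F → queue [E, J, H, C, B, A, G]
Visit E; enqueue D → queue [J, H, C, B, A, G, D]
Visit J → queue [H, C, B, A, G, D]
Visit H → queue [C, B, A, G, D]
Visit C → queue [B, A, G, D]
Visit B → queue [A, G, D]
Visit A → queue [G, D]
Visit G → queue [D]
Visit D → queue []

Visit order: P, M, I, O, N, L, K, F, E, J, H, C, B, A, G, D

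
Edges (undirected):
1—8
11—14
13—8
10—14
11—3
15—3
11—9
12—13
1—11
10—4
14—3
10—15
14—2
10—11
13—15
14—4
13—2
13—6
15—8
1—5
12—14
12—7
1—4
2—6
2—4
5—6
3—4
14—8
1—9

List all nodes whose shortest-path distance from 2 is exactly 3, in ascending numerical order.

7, 9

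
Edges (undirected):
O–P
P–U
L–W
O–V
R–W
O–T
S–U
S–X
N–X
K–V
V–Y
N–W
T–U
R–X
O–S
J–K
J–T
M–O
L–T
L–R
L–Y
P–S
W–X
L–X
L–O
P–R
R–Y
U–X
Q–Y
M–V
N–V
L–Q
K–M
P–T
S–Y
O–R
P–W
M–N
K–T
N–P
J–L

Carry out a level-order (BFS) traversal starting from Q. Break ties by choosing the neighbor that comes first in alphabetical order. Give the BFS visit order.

Visit Q; enqueue L, Y → queue [L, Y]
Visit L; enqueue J, O, R, T, W, X → queue [Y, J, O, R, T, W, X]
Visit Y; enqueue S, V → queue [J, O, R, T, W, X, S, V]
Visit J; enqueue K → queue [O, R, T, W, X, S, V, K]
Visit O; enqueue M, P → queue [R, T, W, X, S, V, K, M, P]
Visit R → queue [T, W, X, S, V, K, M, P]
Visit T; enqueue U → queue [W, X, S, V, K, M, P, U]
Visit W; enqueue N → queue [X, S, V, K, M, P, U, N]
Visit X → queue [S, V, K, M, P, U, N]
Visit S → queue [V, K, M, P, U, N]
Visit V → queue [K, M, P, U, N]
Visit K → queue [M, P, U, N]
Visit M → queue [P, U, N]
Visit P → queue [U, N]
Visit U → queue [N]
Visit N → queue []

Q L Y J O R T W X S V K M P U N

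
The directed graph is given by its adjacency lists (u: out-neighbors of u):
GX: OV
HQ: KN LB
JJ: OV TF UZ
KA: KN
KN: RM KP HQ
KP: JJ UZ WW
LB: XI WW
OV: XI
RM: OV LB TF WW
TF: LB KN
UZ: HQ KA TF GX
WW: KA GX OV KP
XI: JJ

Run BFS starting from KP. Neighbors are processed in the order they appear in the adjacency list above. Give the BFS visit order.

KP → JJ → UZ → WW → OV → TF → HQ → KA → GX → XI → LB → KN → RM

Visit KP; enqueue JJ, UZ, WW → queue [JJ, UZ, WW]
Visit JJ; enqueue OV, TF → queue [UZ, WW, OV, TF]
Visit UZ; enqueue HQ, KA, GX → queue [WW, OV, TF, HQ, KA, GX]
Visit WW → queue [OV, TF, HQ, KA, GX]
Visit OV; enqueue XI → queue [TF, HQ, KA, GX, XI]
Visit TF; enqueue LB, KN → queue [HQ, KA, GX, XI, LB, KN]
Visit HQ → queue [KA, GX, XI, LB, KN]
Visit KA → queue [GX, XI, LB, KN]
Visit GX → queue [XI, LB, KN]
Visit XI → queue [LB, KN]
Visit LB → queue [KN]
Visit KN; enqueue RM → queue [RM]
Visit RM → queue []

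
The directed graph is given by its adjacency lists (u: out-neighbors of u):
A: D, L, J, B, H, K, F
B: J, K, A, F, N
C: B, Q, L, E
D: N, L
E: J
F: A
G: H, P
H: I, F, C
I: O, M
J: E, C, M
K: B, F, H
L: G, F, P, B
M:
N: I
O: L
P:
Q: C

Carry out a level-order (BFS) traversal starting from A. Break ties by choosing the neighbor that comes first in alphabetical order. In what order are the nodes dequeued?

A, B, D, F, H, J, K, L, N, C, I, E, M, G, P, Q, O

Visit A; enqueue B, D, F, H, J, K, L → queue [B, D, F, H, J, K, L]
Visit B; enqueue N → queue [D, F, H, J, K, L, N]
Visit D → queue [F, H, J, K, L, N]
Visit F → queue [H, J, K, L, N]
Visit H; enqueue C, I → queue [J, K, L, N, C, I]
Visit J; enqueue E, M → queue [K, L, N, C, I, E, M]
Visit K → queue [L, N, C, I, E, M]
Visit L; enqueue G, P → queue [N, C, I, E, M, G, P]
Visit N → queue [C, I, E, M, G, P]
Visit C; enqueue Q → queue [I, E, M, G, P, Q]
Visit I; enqueue O → queue [E, M, G, P, Q, O]
Visit E → queue [M, G, P, Q, O]
Visit M → queue [G, P, Q, O]
Visit G → queue [P, Q, O]
Visit P → queue [Q, O]
Visit Q → queue [O]
Visit O → queue []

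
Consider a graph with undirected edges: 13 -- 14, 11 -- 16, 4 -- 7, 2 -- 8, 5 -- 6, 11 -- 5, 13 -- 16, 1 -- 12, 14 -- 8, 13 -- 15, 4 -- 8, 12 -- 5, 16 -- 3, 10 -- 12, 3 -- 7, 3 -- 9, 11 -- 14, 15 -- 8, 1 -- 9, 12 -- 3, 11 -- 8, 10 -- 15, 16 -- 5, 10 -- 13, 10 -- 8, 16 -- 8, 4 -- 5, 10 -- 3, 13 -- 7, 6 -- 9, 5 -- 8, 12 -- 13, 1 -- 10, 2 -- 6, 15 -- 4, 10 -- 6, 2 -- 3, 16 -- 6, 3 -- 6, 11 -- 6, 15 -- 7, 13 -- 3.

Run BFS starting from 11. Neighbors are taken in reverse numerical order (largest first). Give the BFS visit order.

Visit 11; enqueue 16, 14, 8, 6, 5 → queue [16, 14, 8, 6, 5]
Visit 16; enqueue 13, 3 → queue [14, 8, 6, 5, 13, 3]
Visit 14 → queue [8, 6, 5, 13, 3]
Visit 8; enqueue 15, 10, 4, 2 → queue [6, 5, 13, 3, 15, 10, 4, 2]
Visit 6; enqueue 9 → queue [5, 13, 3, 15, 10, 4, 2, 9]
Visit 5; enqueue 12 → queue [13, 3, 15, 10, 4, 2, 9, 12]
Visit 13; enqueue 7 → queue [3, 15, 10, 4, 2, 9, 12, 7]
Visit 3 → queue [15, 10, 4, 2, 9, 12, 7]
Visit 15 → queue [10, 4, 2, 9, 12, 7]
Visit 10; enqueue 1 → queue [4, 2, 9, 12, 7, 1]
Visit 4 → queue [2, 9, 12, 7, 1]
Visit 2 → queue [9, 12, 7, 1]
Visit 9 → queue [12, 7, 1]
Visit 12 → queue [7, 1]
Visit 7 → queue [1]
Visit 1 → queue []

11 16 14 8 6 5 13 3 15 10 4 2 9 12 7 1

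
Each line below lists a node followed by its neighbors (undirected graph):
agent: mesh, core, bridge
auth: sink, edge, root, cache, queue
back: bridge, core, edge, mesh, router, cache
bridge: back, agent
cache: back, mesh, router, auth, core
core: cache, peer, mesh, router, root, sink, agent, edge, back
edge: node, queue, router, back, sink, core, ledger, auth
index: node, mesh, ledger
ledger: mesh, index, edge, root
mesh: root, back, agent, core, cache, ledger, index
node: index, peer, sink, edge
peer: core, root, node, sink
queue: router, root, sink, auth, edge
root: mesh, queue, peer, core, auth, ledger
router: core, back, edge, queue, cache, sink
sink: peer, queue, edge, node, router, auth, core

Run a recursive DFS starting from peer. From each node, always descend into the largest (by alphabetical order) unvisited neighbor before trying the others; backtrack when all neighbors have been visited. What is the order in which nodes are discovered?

Visit peer
peer → sink
sink → router
router → queue
queue → root
root → mesh
mesh → ledger
ledger → index
index → node
node → edge
edge → core
core → cache
cache → back
back → bridge
bridge → agent
cache → auth

peer -> sink -> router -> queue -> root -> mesh -> ledger -> index -> node -> edge -> core -> cache -> back -> bridge -> agent -> auth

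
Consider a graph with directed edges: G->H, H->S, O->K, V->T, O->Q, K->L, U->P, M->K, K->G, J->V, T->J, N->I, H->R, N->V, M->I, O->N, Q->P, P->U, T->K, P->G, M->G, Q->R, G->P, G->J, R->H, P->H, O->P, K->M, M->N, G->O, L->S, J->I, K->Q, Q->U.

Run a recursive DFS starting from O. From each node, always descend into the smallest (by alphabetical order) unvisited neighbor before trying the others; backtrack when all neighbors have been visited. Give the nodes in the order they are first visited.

O, K, G, H, R, S, J, I, V, T, P, U, L, M, N, Q

Visit O
O → K
K → G
G → H
H → R
H → S
G → J
J → I
J → V
V → T
G → P
P → U
K → L
K → M
M → N
K → Q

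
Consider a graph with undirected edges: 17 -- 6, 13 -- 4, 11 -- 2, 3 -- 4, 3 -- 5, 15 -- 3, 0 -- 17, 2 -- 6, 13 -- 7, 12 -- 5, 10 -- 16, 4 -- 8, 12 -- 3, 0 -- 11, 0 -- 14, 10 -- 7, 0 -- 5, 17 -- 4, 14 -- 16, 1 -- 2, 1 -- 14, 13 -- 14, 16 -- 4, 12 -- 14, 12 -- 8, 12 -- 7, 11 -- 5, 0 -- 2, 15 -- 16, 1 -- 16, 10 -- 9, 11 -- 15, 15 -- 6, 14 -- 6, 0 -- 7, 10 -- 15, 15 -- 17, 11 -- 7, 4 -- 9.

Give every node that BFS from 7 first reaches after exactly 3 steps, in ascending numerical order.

1, 6

Level 0: 7
Level 1: 0, 10, 11, 12, 13
Level 2: 2, 3, 4, 5, 8, 9, 14, 15, 16, 17
Level 3: 1, 6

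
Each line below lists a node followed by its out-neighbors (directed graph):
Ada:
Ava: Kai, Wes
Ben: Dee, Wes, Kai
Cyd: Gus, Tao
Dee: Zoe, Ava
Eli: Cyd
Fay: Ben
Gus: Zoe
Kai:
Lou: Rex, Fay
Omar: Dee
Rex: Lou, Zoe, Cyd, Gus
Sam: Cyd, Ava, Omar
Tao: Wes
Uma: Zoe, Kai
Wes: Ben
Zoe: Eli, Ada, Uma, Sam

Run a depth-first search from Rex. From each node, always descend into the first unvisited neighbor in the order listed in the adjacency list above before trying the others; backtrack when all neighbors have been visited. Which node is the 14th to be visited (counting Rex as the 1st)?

Kai

Visit Rex
Rex → Lou
Lou → Fay
Fay → Ben
Ben → Dee
Dee → Zoe
Zoe → Eli
Eli → Cyd
Cyd → Gus
Cyd → Tao
Tao → Wes
Zoe → Ada
Zoe → Uma
Uma → Kai
Zoe → Sam
Sam → Ava
Sam → Omar

Visit order: Rex, Lou, Fay, Ben, Dee, Zoe, Eli, Cyd, Gus, Tao, Wes, Ada, Uma, Kai, Sam, Ava, Omar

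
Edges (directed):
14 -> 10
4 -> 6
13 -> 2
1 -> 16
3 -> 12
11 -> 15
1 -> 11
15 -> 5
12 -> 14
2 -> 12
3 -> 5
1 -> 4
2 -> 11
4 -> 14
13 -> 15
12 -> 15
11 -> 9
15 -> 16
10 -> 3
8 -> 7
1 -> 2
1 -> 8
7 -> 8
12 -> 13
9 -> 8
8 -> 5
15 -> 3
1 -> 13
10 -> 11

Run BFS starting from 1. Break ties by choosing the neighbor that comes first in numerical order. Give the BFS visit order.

1 → 2 → 4 → 8 → 11 → 13 → 16 → 12 → 6 → 14 → 5 → 7 → 9 → 15 → 10 → 3

Visit 1; enqueue 2, 4, 8, 11, 13, 16 → queue [2, 4, 8, 11, 13, 16]
Visit 2; enqueue 12 → queue [4, 8, 11, 13, 16, 12]
Visit 4; enqueue 6, 14 → queue [8, 11, 13, 16, 12, 6, 14]
Visit 8; enqueue 5, 7 → queue [11, 13, 16, 12, 6, 14, 5, 7]
Visit 11; enqueue 9, 15 → queue [13, 16, 12, 6, 14, 5, 7, 9, 15]
Visit 13 → queue [16, 12, 6, 14, 5, 7, 9, 15]
Visit 16 → queue [12, 6, 14, 5, 7, 9, 15]
Visit 12 → queue [6, 14, 5, 7, 9, 15]
Visit 6 → queue [14, 5, 7, 9, 15]
Visit 14; enqueue 10 → queue [5, 7, 9, 15, 10]
Visit 5 → queue [7, 9, 15, 10]
Visit 7 → queue [9, 15, 10]
Visit 9 → queue [15, 10]
Visit 15; enqueue 3 → queue [10, 3]
Visit 10 → queue [3]
Visit 3 → queue []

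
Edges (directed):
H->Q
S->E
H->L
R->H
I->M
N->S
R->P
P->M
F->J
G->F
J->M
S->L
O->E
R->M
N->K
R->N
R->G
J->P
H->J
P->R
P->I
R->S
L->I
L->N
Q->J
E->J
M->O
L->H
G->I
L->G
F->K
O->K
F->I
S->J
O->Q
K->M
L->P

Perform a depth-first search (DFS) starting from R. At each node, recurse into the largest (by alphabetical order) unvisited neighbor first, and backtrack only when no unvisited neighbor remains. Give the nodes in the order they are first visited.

R -> S -> L -> P -> M -> O -> Q -> J -> K -> E -> I -> N -> H -> G -> F

Visit R
R → S
S → L
L → P
P → M
M → O
O → Q
Q → J
O → K
O → E
P → I
L → N
L → H
L → G
G → F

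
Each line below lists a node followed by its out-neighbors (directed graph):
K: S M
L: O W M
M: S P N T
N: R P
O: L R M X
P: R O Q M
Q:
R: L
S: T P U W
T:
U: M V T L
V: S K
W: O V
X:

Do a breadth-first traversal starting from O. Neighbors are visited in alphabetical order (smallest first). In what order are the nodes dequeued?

O → L → M → R → X → W → N → P → S → T → V → Q → U → K

Visit O; enqueue L, M, R, X → queue [L, M, R, X]
Visit L; enqueue W → queue [M, R, X, W]
Visit M; enqueue N, P, S, T → queue [R, X, W, N, P, S, T]
Visit R → queue [X, W, N, P, S, T]
Visit X → queue [W, N, P, S, T]
Visit W; enqueue V → queue [N, P, S, T, V]
Visit N → queue [P, S, T, V]
Visit P; enqueue Q → queue [S, T, V, Q]
Visit S; enqueue U → queue [T, V, Q, U]
Visit T → queue [V, Q, U]
Visit V; enqueue K → queue [Q, U, K]
Visit Q → queue [U, K]
Visit U → queue [K]
Visit K → queue []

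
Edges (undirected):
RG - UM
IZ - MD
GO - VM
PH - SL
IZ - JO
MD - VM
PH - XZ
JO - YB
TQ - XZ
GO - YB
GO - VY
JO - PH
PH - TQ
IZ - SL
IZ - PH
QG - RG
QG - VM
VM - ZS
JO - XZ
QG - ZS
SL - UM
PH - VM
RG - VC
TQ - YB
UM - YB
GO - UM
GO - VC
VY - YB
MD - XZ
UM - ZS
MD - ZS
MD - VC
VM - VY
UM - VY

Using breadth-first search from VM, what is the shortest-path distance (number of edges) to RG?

Level 0: VM
Level 1: GO, MD, PH, QG, VY, ZS
Level 2: IZ, JO, RG, SL, TQ, UM, VC, XZ, YB
RG first appears at level 2.

2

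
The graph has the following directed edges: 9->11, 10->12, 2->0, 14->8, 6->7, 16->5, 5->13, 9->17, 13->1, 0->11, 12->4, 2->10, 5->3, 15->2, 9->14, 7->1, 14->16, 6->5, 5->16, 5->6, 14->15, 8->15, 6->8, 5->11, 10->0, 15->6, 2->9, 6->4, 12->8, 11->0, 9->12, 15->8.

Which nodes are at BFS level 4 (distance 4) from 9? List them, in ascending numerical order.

3, 7, 10, 13

Level 0: 9
Level 1: 11, 12, 14, 17
Level 2: 0, 4, 8, 15, 16
Level 3: 2, 5, 6
Level 4: 3, 7, 10, 13
Level 5: 1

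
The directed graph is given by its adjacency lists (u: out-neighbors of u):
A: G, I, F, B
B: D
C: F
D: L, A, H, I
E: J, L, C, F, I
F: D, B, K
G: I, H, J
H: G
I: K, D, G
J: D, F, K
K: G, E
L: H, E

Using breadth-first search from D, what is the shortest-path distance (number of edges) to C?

Level 0: D
Level 1: A, H, I, L
Level 2: B, E, F, G, K
Level 3: C, J
C first appears at level 3.

3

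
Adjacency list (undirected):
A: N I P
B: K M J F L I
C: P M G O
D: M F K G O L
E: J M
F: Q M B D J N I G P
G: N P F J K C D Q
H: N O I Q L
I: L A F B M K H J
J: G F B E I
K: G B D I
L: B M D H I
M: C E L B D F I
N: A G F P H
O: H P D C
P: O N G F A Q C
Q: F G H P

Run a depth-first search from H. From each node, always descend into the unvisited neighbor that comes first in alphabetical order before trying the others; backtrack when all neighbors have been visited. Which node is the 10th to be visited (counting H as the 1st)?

C

Visit H
H → I
I → A
A → N
N → F
F → B
B → J
J → E
E → M
M → C
C → G
G → D
D → K
D → L
D → O
O → P
P → Q

Visit order: H, I, A, N, F, B, J, E, M, C, G, D, K, L, O, P, Q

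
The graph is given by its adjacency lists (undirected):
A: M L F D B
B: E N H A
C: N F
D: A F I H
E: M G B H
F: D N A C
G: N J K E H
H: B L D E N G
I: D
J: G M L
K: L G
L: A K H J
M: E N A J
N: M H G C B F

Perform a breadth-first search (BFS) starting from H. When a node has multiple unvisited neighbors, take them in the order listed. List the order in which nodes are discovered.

H -> B -> L -> D -> E -> N -> G -> A -> K -> J -> F -> I -> M -> C

Visit H; enqueue B, L, D, E, N, G → queue [B, L, D, E, N, G]
Visit B; enqueue A → queue [L, D, E, N, G, A]
Visit L; enqueue K, J → queue [D, E, N, G, A, K, J]
Visit D; enqueue F, I → queue [E, N, G, A, K, J, F, I]
Visit E; enqueue M → queue [N, G, A, K, J, F, I, M]
Visit N; enqueue C → queue [G, A, K, J, F, I, M, C]
Visit G → queue [A, K, J, F, I, M, C]
Visit A → queue [K, J, F, I, M, C]
Visit K → queue [J, F, I, M, C]
Visit J → queue [F, I, M, C]
Visit F → queue [I, M, C]
Visit I → queue [M, C]
Visit M → queue [C]
Visit C → queue []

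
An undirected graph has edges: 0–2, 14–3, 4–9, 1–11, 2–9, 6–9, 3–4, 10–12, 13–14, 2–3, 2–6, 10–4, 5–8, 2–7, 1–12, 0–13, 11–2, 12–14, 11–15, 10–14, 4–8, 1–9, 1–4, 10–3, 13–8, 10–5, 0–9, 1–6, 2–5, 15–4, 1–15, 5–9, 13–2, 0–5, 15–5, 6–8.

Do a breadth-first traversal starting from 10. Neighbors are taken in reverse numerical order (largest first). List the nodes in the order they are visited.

10 → 14 → 12 → 5 → 4 → 3 → 13 → 1 → 15 → 9 → 8 → 2 → 0 → 11 → 6 → 7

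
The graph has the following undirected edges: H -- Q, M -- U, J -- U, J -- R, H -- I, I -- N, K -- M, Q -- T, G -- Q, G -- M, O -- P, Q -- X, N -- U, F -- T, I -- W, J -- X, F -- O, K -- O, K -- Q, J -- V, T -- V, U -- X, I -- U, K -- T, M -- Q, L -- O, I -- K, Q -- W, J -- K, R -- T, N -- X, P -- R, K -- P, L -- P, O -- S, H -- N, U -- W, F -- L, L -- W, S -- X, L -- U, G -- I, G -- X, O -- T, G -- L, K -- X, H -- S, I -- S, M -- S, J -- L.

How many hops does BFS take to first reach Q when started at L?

Level 0: L
Level 1: F, G, J, O, P, U, W
Level 2: I, K, M, N, Q, R, S, T, V, X
Level 3: H
Q first appears at level 2.

2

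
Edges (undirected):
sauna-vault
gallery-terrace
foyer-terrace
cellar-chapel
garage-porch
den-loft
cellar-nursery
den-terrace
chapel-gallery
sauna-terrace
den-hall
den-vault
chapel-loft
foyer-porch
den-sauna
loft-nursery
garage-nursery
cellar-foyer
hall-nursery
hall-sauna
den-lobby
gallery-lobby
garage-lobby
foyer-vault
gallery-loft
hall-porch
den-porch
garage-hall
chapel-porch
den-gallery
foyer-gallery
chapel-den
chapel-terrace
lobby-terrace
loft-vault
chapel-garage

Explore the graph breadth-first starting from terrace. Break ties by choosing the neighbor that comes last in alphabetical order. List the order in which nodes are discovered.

terrace → sauna → lobby → gallery → foyer → den → chapel → vault → hall → garage → loft → porch → cellar → nursery

Visit terrace; enqueue sauna, lobby, gallery, foyer, den, chapel → queue [sauna, lobby, gallery, foyer, den, chapel]
Visit sauna; enqueue vault, hall → queue [lobby, gallery, foyer, den, chapel, vault, hall]
Visit lobby; enqueue garage → queue [gallery, foyer, den, chapel, vault, hall, garage]
Visit gallery; enqueue loft → queue [foyer, den, chapel, vault, hall, garage, loft]
Visit foyer; enqueue porch, cellar → queue [den, chapel, vault, hall, garage, loft, porch, cellar]
Visit den → queue [chapel, vault, hall, garage, loft, porch, cellar]
Visit chapel → queue [vault, hall, garage, loft, porch, cellar]
Visit vault → queue [hall, garage, loft, porch, cellar]
Visit hall; enqueue nursery → queue [garage, loft, porch, cellar, nursery]
Visit garage → queue [loft, porch, cellar, nursery]
Visit loft → queue [porch, cellar, nursery]
Visit porch → queue [cellar, nursery]
Visit cellar → queue [nursery]
Visit nursery → queue []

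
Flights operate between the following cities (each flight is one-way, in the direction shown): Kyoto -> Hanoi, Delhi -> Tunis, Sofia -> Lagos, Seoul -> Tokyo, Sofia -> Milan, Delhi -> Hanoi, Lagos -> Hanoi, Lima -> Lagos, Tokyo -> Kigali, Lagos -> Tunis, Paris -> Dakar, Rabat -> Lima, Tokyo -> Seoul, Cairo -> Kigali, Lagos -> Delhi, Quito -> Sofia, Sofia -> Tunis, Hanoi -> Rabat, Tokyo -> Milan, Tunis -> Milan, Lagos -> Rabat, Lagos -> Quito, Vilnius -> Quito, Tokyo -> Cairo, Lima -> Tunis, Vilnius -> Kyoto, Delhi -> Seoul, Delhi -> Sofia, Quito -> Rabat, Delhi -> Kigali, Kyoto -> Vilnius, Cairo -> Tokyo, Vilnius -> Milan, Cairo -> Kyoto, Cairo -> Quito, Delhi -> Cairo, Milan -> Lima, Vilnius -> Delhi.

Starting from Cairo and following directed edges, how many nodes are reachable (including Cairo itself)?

BFS from Cairo visits: Cairo, Tokyo, Quito, Kyoto, Kigali, Seoul, Milan, Sofia, Rabat, Vilnius, Hanoi, Lima, Tunis, Lagos, Delhi
Reachable nodes: 15 of 17 total.

15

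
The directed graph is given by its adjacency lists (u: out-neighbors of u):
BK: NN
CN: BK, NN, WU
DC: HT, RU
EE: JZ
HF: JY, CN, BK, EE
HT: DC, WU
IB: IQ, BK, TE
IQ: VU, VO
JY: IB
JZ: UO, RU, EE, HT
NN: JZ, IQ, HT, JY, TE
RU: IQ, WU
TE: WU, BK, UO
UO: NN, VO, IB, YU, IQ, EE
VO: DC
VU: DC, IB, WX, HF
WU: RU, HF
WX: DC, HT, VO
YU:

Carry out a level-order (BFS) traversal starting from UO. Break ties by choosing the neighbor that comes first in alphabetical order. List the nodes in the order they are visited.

UO, EE, IB, IQ, NN, VO, YU, JZ, BK, TE, VU, HT, JY, DC, RU, WU, HF, WX, CN

Visit UO; enqueue EE, IB, IQ, NN, VO, YU → queue [EE, IB, IQ, NN, VO, YU]
Visit EE; enqueue JZ → queue [IB, IQ, NN, VO, YU, JZ]
Visit IB; enqueue BK, TE → queue [IQ, NN, VO, YU, JZ, BK, TE]
Visit IQ; enqueue VU → queue [NN, VO, YU, JZ, BK, TE, VU]
Visit NN; enqueue HT, JY → queue [VO, YU, JZ, BK, TE, VU, HT, JY]
Visit VO; enqueue DC → queue [YU, JZ, BK, TE, VU, HT, JY, DC]
Visit YU → queue [JZ, BK, TE, VU, HT, JY, DC]
Visit JZ; enqueue RU → queue [BK, TE, VU, HT, JY, DC, RU]
Visit BK → queue [TE, VU, HT, JY, DC, RU]
Visit TE; enqueue WU → queue [VU, HT, JY, DC, RU, WU]
Visit VU; enqueue HF, WX → queue [HT, JY, DC, RU, WU, HF, WX]
Visit HT → queue [JY, DC, RU, WU, HF, WX]
Visit JY → queue [DC, RU, WU, HF, WX]
Visit DC → queue [RU, WU, HF, WX]
Visit RU → queue [WU, HF, WX]
Visit WU → queue [HF, WX]
Visit HF; enqueue CN → queue [WX, CN]
Visit WX → queue [CN]
Visit CN → queue []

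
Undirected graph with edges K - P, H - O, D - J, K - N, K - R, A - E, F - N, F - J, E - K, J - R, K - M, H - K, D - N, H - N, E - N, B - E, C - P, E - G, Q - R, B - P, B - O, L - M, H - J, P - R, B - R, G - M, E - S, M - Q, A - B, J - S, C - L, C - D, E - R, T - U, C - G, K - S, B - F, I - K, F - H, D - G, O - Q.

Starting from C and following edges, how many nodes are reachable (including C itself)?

19

BFS from C visits: C, D, G, L, P, J, N, E, M, B, K, R, F, H, S, A, Q, O, I
Reachable nodes: 19 of 21 total.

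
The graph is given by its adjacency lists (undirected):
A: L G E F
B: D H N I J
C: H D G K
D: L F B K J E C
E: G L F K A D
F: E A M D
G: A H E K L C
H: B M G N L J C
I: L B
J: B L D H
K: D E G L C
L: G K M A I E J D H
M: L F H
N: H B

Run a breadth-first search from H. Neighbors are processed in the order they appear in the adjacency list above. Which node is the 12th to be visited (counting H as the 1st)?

A

Visit H; enqueue B, M, G, N, L, J, C → queue [B, M, G, N, L, J, C]
Visit B; enqueue D, I → queue [M, G, N, L, J, C, D, I]
Visit M; enqueue F → queue [G, N, L, J, C, D, I, F]
Visit G; enqueue A, E, K → queue [N, L, J, C, D, I, F, A, E, K]
Visit N → queue [L, J, C, D, I, F, A, E, K]
Visit L → queue [J, C, D, I, F, A, E, K]
Visit J → queue [C, D, I, F, A, E, K]
Visit C → queue [D, I, F, A, E, K]
Visit D → queue [I, F, A, E, K]
Visit I → queue [F, A, E, K]
Visit F → queue [A, E, K]
Visit A → queue [E, K]
Visit E → queue [K]
Visit K → queue []

Visit order: H, B, M, G, N, L, J, C, D, I, F, A, E, K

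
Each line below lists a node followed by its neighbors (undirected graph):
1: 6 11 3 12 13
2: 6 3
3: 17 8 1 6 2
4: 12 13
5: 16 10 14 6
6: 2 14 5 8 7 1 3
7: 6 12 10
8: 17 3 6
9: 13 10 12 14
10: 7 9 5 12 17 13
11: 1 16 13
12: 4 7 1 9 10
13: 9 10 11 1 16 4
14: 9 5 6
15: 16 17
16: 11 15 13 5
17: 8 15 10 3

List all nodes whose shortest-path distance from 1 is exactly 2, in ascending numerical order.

2, 4, 5, 7, 8, 9, 10, 14, 16, 17

Level 0: 1
Level 1: 3, 6, 11, 12, 13
Level 2: 2, 4, 5, 7, 8, 9, 10, 14, 16, 17
Level 3: 15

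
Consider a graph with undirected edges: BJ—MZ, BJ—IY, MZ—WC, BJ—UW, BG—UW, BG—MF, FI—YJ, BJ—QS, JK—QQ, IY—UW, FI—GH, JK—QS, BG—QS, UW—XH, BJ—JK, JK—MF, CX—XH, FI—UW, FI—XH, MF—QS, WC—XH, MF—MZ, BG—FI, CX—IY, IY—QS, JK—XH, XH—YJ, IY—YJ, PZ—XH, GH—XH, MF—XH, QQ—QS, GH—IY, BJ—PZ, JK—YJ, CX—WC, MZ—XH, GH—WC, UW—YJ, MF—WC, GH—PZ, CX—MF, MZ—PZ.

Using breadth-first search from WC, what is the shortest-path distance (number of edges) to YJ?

2

Level 0: WC
Level 1: CX, GH, MF, MZ, XH
Level 2: BG, BJ, FI, IY, JK, PZ, QS, UW, YJ
Level 3: QQ
YJ first appears at level 2.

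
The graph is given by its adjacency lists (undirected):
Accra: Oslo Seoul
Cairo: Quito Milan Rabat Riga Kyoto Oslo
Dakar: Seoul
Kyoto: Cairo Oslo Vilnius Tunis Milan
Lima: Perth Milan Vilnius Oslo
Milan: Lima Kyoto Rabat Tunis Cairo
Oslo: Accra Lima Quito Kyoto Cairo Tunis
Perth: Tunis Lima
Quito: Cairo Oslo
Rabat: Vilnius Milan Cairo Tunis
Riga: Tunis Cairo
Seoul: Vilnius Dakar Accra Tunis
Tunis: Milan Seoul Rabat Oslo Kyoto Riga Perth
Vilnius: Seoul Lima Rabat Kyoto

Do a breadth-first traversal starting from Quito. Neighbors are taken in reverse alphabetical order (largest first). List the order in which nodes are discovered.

Quito, Oslo, Cairo, Tunis, Lima, Kyoto, Accra, Riga, Rabat, Milan, Seoul, Perth, Vilnius, Dakar

Visit Quito; enqueue Oslo, Cairo → queue [Oslo, Cairo]
Visit Oslo; enqueue Tunis, Lima, Kyoto, Accra → queue [Cairo, Tunis, Lima, Kyoto, Accra]
Visit Cairo; enqueue Riga, Rabat, Milan → queue [Tunis, Lima, Kyoto, Accra, Riga, Rabat, Milan]
Visit Tunis; enqueue Seoul, Perth → queue [Lima, Kyoto, Accra, Riga, Rabat, Milan, Seoul, Perth]
Visit Lima; enqueue Vilnius → queue [Kyoto, Accra, Riga, Rabat, Milan, Seoul, Perth, Vilnius]
Visit Kyoto → queue [Accra, Riga, Rabat, Milan, Seoul, Perth, Vilnius]
Visit Accra → queue [Riga, Rabat, Milan, Seoul, Perth, Vilnius]
Visit Riga → queue [Rabat, Milan, Seoul, Perth, Vilnius]
Visit Rabat → queue [Milan, Seoul, Perth, Vilnius]
Visit Milan → queue [Seoul, Perth, Vilnius]
Visit Seoul; enqueue Dakar → queue [Perth, Vilnius, Dakar]
Visit Perth → queue [Vilnius, Dakar]
Visit Vilnius → queue [Dakar]
Visit Dakar → queue []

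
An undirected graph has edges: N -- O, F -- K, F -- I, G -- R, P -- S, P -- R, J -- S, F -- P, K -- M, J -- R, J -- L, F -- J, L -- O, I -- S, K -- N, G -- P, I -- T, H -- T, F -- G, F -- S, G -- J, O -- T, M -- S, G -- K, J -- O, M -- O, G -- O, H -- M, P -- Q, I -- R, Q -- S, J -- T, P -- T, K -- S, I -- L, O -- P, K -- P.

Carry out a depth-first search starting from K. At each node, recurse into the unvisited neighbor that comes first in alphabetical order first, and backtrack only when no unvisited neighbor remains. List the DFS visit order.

Visit K
K → F
F → G
G → J
J → L
L → I
I → R
R → P
P → O
O → M
M → H
H → T
M → S
S → Q
O → N

K, F, G, J, L, I, R, P, O, M, H, T, S, Q, N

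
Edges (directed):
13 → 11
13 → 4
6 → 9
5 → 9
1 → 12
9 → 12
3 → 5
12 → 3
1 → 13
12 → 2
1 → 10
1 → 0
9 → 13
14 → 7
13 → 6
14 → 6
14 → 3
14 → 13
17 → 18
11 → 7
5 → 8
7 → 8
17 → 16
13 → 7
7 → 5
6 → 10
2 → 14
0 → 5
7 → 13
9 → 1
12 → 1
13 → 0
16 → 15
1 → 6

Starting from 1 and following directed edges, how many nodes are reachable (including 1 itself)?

15

BFS from 1 visits: 1, 0, 6, 10, 12, 13, 5, 9, 2, 3, 4, 7, 11, 8, 14
Reachable nodes: 15 of 19 total.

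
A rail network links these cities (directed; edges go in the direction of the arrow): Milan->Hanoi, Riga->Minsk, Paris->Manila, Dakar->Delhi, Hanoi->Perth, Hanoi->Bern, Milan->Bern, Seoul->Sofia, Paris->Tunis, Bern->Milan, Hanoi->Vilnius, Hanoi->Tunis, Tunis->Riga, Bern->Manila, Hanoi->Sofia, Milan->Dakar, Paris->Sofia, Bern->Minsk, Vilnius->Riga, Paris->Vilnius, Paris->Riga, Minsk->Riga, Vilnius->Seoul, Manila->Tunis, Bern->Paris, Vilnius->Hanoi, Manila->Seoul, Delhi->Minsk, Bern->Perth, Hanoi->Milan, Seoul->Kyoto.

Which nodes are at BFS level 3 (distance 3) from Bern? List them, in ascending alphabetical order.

Level 0: Bern
Level 1: Manila, Milan, Minsk, Paris, Perth
Level 2: Dakar, Hanoi, Riga, Seoul, Sofia, Tunis, Vilnius
Level 3: Delhi, Kyoto

Delhi, Kyoto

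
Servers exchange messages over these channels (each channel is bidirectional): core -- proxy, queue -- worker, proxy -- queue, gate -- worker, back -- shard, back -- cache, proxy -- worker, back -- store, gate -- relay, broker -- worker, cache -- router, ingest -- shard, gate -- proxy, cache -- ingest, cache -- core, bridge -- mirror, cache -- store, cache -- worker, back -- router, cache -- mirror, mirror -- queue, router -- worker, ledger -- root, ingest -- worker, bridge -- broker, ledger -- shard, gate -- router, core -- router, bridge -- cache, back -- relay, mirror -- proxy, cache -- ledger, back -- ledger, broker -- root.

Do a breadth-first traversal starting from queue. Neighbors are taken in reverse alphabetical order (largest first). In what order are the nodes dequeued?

queue -> worker -> proxy -> mirror -> router -> ingest -> gate -> cache -> broker -> core -> bridge -> back -> shard -> relay -> store -> ledger -> root

Visit queue; enqueue worker, proxy, mirror → queue [worker, proxy, mirror]
Visit worker; enqueue router, ingest, gate, cache, broker → queue [proxy, mirror, router, ingest, gate, cache, broker]
Visit proxy; enqueue core → queue [mirror, router, ingest, gate, cache, broker, core]
Visit mirror; enqueue bridge → queue [router, ingest, gate, cache, broker, core, bridge]
Visit router; enqueue back → queue [ingest, gate, cache, broker, core, bridge, back]
Visit ingest; enqueue shard → queue [gate, cache, broker, core, bridge, back, shard]
Visit gate; enqueue relay → queue [cache, broker, core, bridge, back, shard, relay]
Visit cache; enqueue store, ledger → queue [broker, core, bridge, back, shard, relay, store, ledger]
Visit broker; enqueue root → queue [core, bridge, back, shard, relay, store, ledger, root]
Visit core → queue [bridge, back, shard, relay, store, ledger, root]
Visit bridge → queue [back, shard, relay, store, ledger, root]
Visit back → queue [shard, relay, store, ledger, root]
Visit shard → queue [relay, store, ledger, root]
Visit relay → queue [store, ledger, root]
Visit store → queue [ledger, root]
Visit ledger → queue [root]
Visit root → queue []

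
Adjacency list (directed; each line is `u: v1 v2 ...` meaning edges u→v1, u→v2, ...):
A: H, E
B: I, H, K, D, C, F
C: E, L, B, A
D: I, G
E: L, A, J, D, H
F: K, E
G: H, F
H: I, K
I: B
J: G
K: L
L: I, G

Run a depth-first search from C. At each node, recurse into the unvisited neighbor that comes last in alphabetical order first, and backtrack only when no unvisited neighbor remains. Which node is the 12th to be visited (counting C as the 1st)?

A

Visit C
C → L
L → I
I → B
B → K
B → H
B → F
F → E
E → J
J → G
E → D
E → A

Visit order: C, L, I, B, K, H, F, E, J, G, D, A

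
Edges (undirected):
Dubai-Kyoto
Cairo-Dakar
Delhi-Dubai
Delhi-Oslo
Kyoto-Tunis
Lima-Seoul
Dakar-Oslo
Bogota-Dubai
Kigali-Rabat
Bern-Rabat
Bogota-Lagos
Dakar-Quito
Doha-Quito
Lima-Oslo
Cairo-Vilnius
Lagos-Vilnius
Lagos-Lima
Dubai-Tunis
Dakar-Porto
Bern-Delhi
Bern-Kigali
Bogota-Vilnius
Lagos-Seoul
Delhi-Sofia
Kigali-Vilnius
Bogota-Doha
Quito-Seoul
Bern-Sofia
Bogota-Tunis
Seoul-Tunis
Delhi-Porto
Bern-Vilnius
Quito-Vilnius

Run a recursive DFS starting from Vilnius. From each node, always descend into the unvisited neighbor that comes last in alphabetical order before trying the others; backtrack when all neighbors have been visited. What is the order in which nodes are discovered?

Vilnius, Quito, Seoul, Tunis, Kyoto, Dubai, Delhi, Sofia, Bern, Rabat, Kigali, Porto, Dakar, Oslo, Lima, Lagos, Bogota, Doha, Cairo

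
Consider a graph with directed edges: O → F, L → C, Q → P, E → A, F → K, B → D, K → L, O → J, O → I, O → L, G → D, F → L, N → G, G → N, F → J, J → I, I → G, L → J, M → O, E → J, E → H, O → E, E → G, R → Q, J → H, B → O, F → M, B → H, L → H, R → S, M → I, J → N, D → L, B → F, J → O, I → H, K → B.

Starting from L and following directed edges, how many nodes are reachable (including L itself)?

BFS from L visits: L, J, H, C, O, N, I, F, E, G, M, K, A, D, B
Reachable nodes: 15 of 19 total.

15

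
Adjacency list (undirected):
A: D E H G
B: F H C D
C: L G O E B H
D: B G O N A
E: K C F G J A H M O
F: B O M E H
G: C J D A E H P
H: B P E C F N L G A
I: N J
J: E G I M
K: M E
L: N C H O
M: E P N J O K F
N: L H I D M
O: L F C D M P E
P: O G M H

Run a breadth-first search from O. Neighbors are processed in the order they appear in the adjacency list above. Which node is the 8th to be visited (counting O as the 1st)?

E

Visit O; enqueue L, F, C, D, M, P, E → queue [L, F, C, D, M, P, E]
Visit L; enqueue N, H → queue [F, C, D, M, P, E, N, H]
Visit F; enqueue B → queue [C, D, M, P, E, N, H, B]
Visit C; enqueue G → queue [D, M, P, E, N, H, B, G]
Visit D; enqueue A → queue [M, P, E, N, H, B, G, A]
Visit M; enqueue J, K → queue [P, E, N, H, B, G, A, J, K]
Visit P → queue [E, N, H, B, G, A, J, K]
Visit E → queue [N, H, B, G, A, J, K]
Visit N; enqueue I → queue [H, B, G, A, J, K, I]
Visit H → queue [B, G, A, J, K, I]
Visit B → queue [G, A, J, K, I]
Visit G → queue [A, J, K, I]
Visit A → queue [J, K, I]
Visit J → queue [K, I]
Visit K → queue [I]
Visit I → queue []

Visit order: O, L, F, C, D, M, P, E, N, H, B, G, A, J, K, I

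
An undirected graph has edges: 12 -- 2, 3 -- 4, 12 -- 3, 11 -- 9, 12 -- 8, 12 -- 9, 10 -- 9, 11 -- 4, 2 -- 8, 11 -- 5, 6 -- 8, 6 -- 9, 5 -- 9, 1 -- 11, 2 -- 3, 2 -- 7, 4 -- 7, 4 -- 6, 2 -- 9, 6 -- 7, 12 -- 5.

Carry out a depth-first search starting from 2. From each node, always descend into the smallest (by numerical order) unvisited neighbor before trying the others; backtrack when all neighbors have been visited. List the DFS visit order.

2 3 4 6 7 8 12 5 9 10 11 1

Visit 2
2 → 3
3 → 4
4 → 6
6 → 7
6 → 8
8 → 12
12 → 5
5 → 9
9 → 10
9 → 11
11 → 1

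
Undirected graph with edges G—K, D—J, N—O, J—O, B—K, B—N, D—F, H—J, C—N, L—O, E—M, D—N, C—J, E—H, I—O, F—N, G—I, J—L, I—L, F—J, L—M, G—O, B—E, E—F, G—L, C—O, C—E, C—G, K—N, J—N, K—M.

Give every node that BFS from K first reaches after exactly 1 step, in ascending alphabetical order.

B, G, M, N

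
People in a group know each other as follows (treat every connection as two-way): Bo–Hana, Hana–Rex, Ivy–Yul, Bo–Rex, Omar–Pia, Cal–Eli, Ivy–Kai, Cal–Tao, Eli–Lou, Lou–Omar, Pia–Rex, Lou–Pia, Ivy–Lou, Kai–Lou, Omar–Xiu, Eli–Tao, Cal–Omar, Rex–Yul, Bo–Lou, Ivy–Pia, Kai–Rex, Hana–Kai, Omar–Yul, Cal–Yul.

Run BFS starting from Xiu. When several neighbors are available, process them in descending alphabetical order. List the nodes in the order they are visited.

Xiu -> Omar -> Yul -> Pia -> Lou -> Cal -> Rex -> Ivy -> Kai -> Eli -> Bo -> Tao -> Hana

Visit Xiu; enqueue Omar → queue [Omar]
Visit Omar; enqueue Yul, Pia, Lou, Cal → queue [Yul, Pia, Lou, Cal]
Visit Yul; enqueue Rex, Ivy → queue [Pia, Lou, Cal, Rex, Ivy]
Visit Pia → queue [Lou, Cal, Rex, Ivy]
Visit Lou; enqueue Kai, Eli, Bo → queue [Cal, Rex, Ivy, Kai, Eli, Bo]
Visit Cal; enqueue Tao → queue [Rex, Ivy, Kai, Eli, Bo, Tao]
Visit Rex; enqueue Hana → queue [Ivy, Kai, Eli, Bo, Tao, Hana]
Visit Ivy → queue [Kai, Eli, Bo, Tao, Hana]
Visit Kai → queue [Eli, Bo, Tao, Hana]
Visit Eli → queue [Bo, Tao, Hana]
Visit Bo → queue [Tao, Hana]
Visit Tao → queue [Hana]
Visit Hana → queue []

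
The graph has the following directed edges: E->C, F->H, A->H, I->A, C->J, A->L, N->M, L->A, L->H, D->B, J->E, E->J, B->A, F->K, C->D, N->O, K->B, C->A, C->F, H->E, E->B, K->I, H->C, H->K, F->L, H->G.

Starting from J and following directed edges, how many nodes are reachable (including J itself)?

BFS from J visits: J, E, B, C, A, D, F, H, L, K, G, I
Reachable nodes: 12 of 15 total.

12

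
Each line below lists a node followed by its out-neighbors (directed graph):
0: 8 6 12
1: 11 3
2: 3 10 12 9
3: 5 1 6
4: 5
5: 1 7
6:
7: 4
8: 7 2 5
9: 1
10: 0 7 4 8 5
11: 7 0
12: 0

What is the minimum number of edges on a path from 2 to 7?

2

Level 0: 2
Level 1: 3, 9, 10, 12
Level 2: 0, 1, 4, 5, 6, 7, 8
Level 3: 11
7 first appears at level 2.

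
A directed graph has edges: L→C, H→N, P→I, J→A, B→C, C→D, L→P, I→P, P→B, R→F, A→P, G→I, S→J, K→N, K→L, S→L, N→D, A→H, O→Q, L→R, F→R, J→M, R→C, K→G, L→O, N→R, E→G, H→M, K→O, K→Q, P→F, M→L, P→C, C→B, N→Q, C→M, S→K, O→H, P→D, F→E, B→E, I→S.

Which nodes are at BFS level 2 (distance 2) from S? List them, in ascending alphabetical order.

A, C, G, M, N, O, P, Q, R

Level 0: S
Level 1: J, K, L
Level 2: A, C, G, M, N, O, P, Q, R
Level 3: B, D, F, H, I
Level 4: E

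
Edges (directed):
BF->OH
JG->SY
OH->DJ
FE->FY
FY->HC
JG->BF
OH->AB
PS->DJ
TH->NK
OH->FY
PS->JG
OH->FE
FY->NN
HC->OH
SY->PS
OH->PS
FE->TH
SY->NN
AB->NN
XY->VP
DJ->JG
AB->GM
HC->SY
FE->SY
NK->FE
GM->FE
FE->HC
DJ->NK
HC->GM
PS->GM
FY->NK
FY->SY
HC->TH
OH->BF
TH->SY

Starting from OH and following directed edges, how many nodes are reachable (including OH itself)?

BFS from OH visits: OH, AB, BF, DJ, FE, FY, PS, GM, NN, JG, NK, HC, SY, TH
Reachable nodes: 14 of 16 total.

14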